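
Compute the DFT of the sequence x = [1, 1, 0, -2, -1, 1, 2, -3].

X[k] = Σ(n=0 to 7) x[n] · ω_8^(nk)
where ω_8 = e^(-2πi/8)

Computing each X[k]:
X[0] = -1
X[1] = 1.2929+1.2929i
X[2] = -2-7i
X[3] = 2.7071-2.7071i
X[4] = 5
X[5] = 2.7071+2.7071i
X[6] = -2+7i
X[7] = 1.2929-1.2929i

X = [-1, 1.2929+1.2929i, -2-7i, 2.7071-2.7071i, 5, 2.7071+2.7071i, -2+7i, 1.2929-1.2929i]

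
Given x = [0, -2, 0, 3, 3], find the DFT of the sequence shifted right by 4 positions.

Time shift by 4: X_shifted[k] = ω_5^(4k) · X[k]
Shifted x = [-2, 0, 3, 3, 0]

DFT(x[n-4]) = [4, -6.8541, -0.1459, -0.1459, -6.8541]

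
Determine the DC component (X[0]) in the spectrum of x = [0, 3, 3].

X[0] = Σ(n=0 to 2) x[n] · ω_3^0 = Σ x[n]
= (0) + (3) + (3)

X[0] = 6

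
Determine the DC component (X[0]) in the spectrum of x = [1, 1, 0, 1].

X[0] = Σ(n=0 to 3) x[n] · ω_4^0 = Σ x[n]
= (1) + (1) + (0) + (1)

X[0] = 3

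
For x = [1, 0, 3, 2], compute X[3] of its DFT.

X[3] = Σ(n=0 to 3) x[n] · ω_4^(3n) where ω_4 = e^(-2πi/4)
= (1)·ω_4^0 + (0)·ω_4^3 + (3)·ω_4^6 + (2)·ω_4^9

X[3] = -2-2i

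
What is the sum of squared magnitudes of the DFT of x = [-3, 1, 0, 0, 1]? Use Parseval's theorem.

Parseval: Σ|x[n]|² = (1/N)Σ|X[k]|², so Σ|X[k]|² = N·Σ|x[n]|² = 5·11.0000

Σ|X[k]|² = N·Σ|x[n]|² = 5·11.0000 = 55.0000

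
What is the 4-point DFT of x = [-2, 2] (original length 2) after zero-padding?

Original 2-point DFT: [0, -4]
Zero-padded 4-point DFT provides frequency interpolation.

DFT_4([x, 0, ...]) = [0, -2-2i, -4, -2+2i]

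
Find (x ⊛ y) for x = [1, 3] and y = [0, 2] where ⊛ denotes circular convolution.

(x ⊛ y)[n] = Σ(m=0 to 1) x[m] · y[(n-m) mod 2]

Computing each output sample:
(x ⊛ y)[0] = 6
(x ⊛ y)[1] = 2

x ⊛ y = [6, 2]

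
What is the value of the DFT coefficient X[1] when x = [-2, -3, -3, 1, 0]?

X[1] = Σ(n=0 to 4) x[n] · ω_5^(1n) where ω_5 = e^(-2πi/5)
= (-2)·ω_5^0 + (-3)·ω_5^1 + (-3)·ω_5^2 + (1)·ω_5^3 + (0)·ω_5^4

X[1] = -1.3090+5.2043i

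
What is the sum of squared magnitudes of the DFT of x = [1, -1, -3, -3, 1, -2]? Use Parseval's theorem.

Parseval: Σ|x[n]|² = (1/N)Σ|X[k]|², so Σ|X[k]|² = N·Σ|x[n]|² = 6·25.0000

Σ|X[k]|² = N·Σ|x[n]|² = 6·25.0000 = 150.0000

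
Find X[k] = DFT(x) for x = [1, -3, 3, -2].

X[k] = Σ(n=0 to 3) x[n] · ω_4^(nk)
where ω_4 = e^(-2πi/4)

Computing each X[k]:
X[0] = -1
X[1] = -2+1i
X[2] = 9
X[3] = -2-1i

X = [-1, -2+1i, 9, -2-1i]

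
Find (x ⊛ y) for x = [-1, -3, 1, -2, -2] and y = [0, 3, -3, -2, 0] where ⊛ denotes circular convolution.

(x ⊛ y)[n] = Σ(m=0 to 4) x[m] · y[(n-m) mod 5]

Computing each output sample:
(x ⊛ y)[0] = -2
(x ⊛ y)[1] = 7
(x ⊛ y)[2] = -2
(x ⊛ y)[3] = 14
(x ⊛ y)[4] = -3

x ⊛ y = [-2, 7, -2, 14, -3]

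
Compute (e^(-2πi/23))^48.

Since ω_23^23 = 1, powers reduce modulo 23.
48 mod 23 = 2
So ω_23^48 = ω_23^2 = e^(-2πi·2/23)

ω_23^48 = ω_23^2 = 0.8544-0.5196i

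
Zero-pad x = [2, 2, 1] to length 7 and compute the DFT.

Original 3-point DFT: [5, 0.5000-0.8660i, 0.5000+0.8660i]
Zero-padded 7-point DFT provides frequency interpolation.

DFT_7([x, 0, ...]) = [5, 3.0245-2.5386i, 0.6540-1.5160i, 0.8216-0.0859i, 0.8216+0.0859i, 0.6540+1.5160i, 3.0245+2.5386i]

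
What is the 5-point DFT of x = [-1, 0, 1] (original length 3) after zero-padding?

Original 3-point DFT: [0, -1.5000+0.8660i, -1.5000-0.8660i]
Zero-padded 5-point DFT provides frequency interpolation.

DFT_5([x, 0, ...]) = [0, -1.8090-0.5878i, -0.6910+0.9511i, -0.6910-0.9511i, -1.8090+0.5878i]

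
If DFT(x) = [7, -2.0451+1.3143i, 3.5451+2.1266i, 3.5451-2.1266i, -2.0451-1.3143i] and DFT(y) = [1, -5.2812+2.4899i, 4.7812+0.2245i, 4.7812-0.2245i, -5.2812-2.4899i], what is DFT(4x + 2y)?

By linearity: DFT(4x + 2y) = 4·DFT(x) + 2·DFT(y)
= 4·[7, -2.0451+1.3143i, 3.5451+2.1266i, 3.5451-2.1266i, -2.0451-1.3143i] + 2·[1, -5.2812+2.4899i, 4.7812+0.2245i, 4.7812-0.2245i, -5.2812-2.4899i]

Computing element-wise:
Z[0] = 4·(7) + 2·(1) = 30
Z[1] = 4·(-2.0451+1.3143i) + 2·(-5.2812+2.4899i) = -18.7428+10.2370i
Z[2] = 4·(3.5451+2.1266i) + 2·(4.7812+0.2245i) = 23.7428+8.9554i
Z[3] = 4·(3.5451-2.1266i) + 2·(4.7812-0.2245i) = 23.7428-8.9554i
Z[4] = 4·(-2.0451-1.3143i) + 2·(-5.2812-2.4899i) = -18.7428-10.2370i

DFT(4x + 2y) = 4·X + 2·Y = [30, -18.7428+10.2370i, 23.7428+8.9554i, 23.7428-8.9554i, -18.7428-10.2370i]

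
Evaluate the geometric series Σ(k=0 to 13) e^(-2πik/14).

Sum of all nth roots of unity equals 0 for n > 1 (geometric series with r ≠ 1).

0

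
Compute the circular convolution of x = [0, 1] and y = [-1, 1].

(x ⊛ y)[n] = Σ(m=0 to 1) x[m] · y[(n-m) mod 2]

Computing each output sample:
(x ⊛ y)[0] = 1
(x ⊛ y)[1] = -1

x ⊛ y = [1, -1]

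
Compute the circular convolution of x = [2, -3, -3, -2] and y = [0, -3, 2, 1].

(x ⊛ y)[n] = Σ(m=0 to 3) x[m] · y[(n-m) mod 4]

Computing each output sample:
(x ⊛ y)[0] = -3
(x ⊛ y)[1] = -13
(x ⊛ y)[2] = 11
(x ⊛ y)[3] = 5

x ⊛ y = [-3, -13, 11, 5]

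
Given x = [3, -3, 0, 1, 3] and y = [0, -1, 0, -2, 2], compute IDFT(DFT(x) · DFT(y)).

(x ⊛ y)[n] = Σ(m=0 to 4) x[m] · y[(n-m) mod 5]

Computing each output sample:
(x ⊛ y)[0] = -9
(x ⊛ y)[1] = -5
(x ⊛ y)[2] = -1
(x ⊛ y)[3] = 0
(x ⊛ y)[4] = 11

x ⊛ y = [-9, -5, -1, 0, 11]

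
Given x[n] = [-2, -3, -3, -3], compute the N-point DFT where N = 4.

X[k] = Σ(n=0 to 3) x[n] · ω_4^(nk)
where ω_4 = e^(-2πi/4)

Computing each X[k]:
X[0] = -11
X[1] = 1
X[2] = 1
X[3] = 1

X = [-11, 1, 1, 1]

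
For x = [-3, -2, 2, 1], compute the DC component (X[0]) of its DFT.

X[0] = Σ(n=0 to 3) x[n] · ω_4^0 = Σ x[n]
= (-3) + (-2) + (2) + (1)

X[0] = -2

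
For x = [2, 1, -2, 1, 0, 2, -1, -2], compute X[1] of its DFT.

X[1] = Σ(n=0 to 7) x[n] · ω_8^(1n) where ω_8 = e^(-2πi/8)
= (2)·ω_8^0 + (1)·ω_8^1 + (-2)·ω_8^2 + (1)·ω_8^3 + (0)·ω_8^4 + (2)·ω_8^5 + (-1)·ω_8^6 + (-2)·ω_8^7

X[1] = -0.8284-0.4142i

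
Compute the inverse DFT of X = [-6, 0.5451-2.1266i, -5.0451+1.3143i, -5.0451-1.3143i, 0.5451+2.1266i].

x[n] = (1/5) Σ(k=0 to 4) X[k] · e^(2πikn/5)

Computing each x[n]:
x[0] = -3
x[1] = 1
x[2] = -1
x[3] = -3
x[4] = 0

x = [-3, 1, -1, -3, 0]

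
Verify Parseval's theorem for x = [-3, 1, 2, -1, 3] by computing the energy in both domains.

Time domain:
Σ|x[n]|² = |-3|² + |1|² + |2|² + |-1|² + |3|² = 24.0000

Frequency domain:
(1/5)Σ|X[k]|² = (1/5)(|2|² + |-2.5729+0.1388i|² + |-5.9271+4.0287i|² + |-5.9271-4.0287i|² + |-2.5729-0.1388i|²) = (1/5)·120.0000 = 24.0000

Both sides agree, confirming Parseval's theorem.

Σ|x[n]|² = (1/N)Σ|X[k]|² = 24.0000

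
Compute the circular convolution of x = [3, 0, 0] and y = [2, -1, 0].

(x ⊛ y)[n] = Σ(m=0 to 2) x[m] · y[(n-m) mod 3]

Computing each output sample:
(x ⊛ y)[0] = 6
(x ⊛ y)[1] = -3
(x ⊛ y)[2] = 0

x ⊛ y = [6, -3, 0]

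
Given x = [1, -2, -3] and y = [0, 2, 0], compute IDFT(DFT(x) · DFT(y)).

(x ⊛ y)[n] = Σ(m=0 to 2) x[m] · y[(n-m) mod 3]

Computing each output sample:
(x ⊛ y)[0] = -6
(x ⊛ y)[1] = 2
(x ⊛ y)[2] = -4

x ⊛ y = [-6, 2, -4]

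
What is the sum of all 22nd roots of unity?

Sum of all nth roots of unity equals 0 for n > 1 (geometric series with r ≠ 1).

0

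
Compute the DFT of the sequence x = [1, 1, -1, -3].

X[k] = Σ(n=0 to 3) x[n] · ω_4^(nk)
where ω_4 = e^(-2πi/4)

Computing each X[k]:
X[0] = -2
X[1] = 2-4i
X[2] = 2
X[3] = 2+4i

X = [-2, 2-4i, 2, 2+4i]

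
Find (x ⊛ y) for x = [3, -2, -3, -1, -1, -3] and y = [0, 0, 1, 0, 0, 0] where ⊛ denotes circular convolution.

(x ⊛ y)[n] = Σ(m=0 to 5) x[m] · y[(n-m) mod 6]

Computing each output sample:
(x ⊛ y)[0] = -1
(x ⊛ y)[1] = -3
(x ⊛ y)[2] = 3
(x ⊛ y)[3] = -2
(x ⊛ y)[4] = -3
(x ⊛ y)[5] = -1

x ⊛ y = [-1, -3, 3, -2, -3, -1]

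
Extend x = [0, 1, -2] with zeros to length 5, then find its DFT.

Original 3-point DFT: [-1, 0.5000-2.5981i, 0.5000+2.5981i]
Zero-padded 5-point DFT provides frequency interpolation.

DFT_5([x, 0, ...]) = [-1, 1.9271+0.2245i, -1.4271-2.4899i, -1.4271+2.4899i, 1.9271-0.2245i]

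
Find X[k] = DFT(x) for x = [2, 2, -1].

X[k] = Σ(n=0 to 2) x[n] · ω_3^(nk)
where ω_3 = e^(-2πi/3)

Computing each X[k]:
X[0] = 3
X[1] = 1.5000-2.5981i
X[2] = 1.5000+2.5981i

X = [3, 1.5000-2.5981i, 1.5000+2.5981i]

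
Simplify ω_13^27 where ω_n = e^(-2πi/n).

Since ω_13^13 = 1, powers reduce modulo 13.
27 mod 13 = 1
So ω_13^27 = ω_13^1 = e^(-2πi·1/13)

ω_13^27 = ω_13^1 = 0.8855-0.4647i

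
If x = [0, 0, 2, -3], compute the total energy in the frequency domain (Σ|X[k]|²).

Parseval: Σ|x[n]|² = (1/N)Σ|X[k]|², so Σ|X[k]|² = N·Σ|x[n]|² = 4·13.0000

Σ|X[k]|² = N·Σ|x[n]|² = 4·13.0000 = 52.0000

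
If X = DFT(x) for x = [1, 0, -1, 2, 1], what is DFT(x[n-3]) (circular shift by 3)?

Time shift by 3: X_shifted[k] = ω_5^(3k) · X[k]
Shifted x = [-1, 2, 1, 1, 0]

DFT(x[n-3]) = [3, -2.0000-1.9021i, -2.0000-1.1756i, -2.0000+1.1756i, -2.0000+1.9021i]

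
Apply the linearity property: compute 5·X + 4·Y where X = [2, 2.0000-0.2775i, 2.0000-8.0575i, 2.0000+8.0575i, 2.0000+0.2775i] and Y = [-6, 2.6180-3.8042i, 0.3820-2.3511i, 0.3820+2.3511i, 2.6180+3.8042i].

By linearity: DFT(5x + 4y) = 5·DFT(x) + 4·DFT(y)
= 5·[2, 2.0000-0.2775i, 2.0000-8.0575i, 2.0000+8.0575i, 2.0000+0.2775i] + 4·[-6, 2.6180-3.8042i, 0.3820-2.3511i, 0.3820+2.3511i, 2.6180+3.8042i]

Computing element-wise:
Z[0] = 5·(2) + 4·(-6) = -14
Z[1] = 5·(2.0000-0.2775i) + 4·(2.6180-3.8042i) = 20.4720-16.6043i
Z[2] = 5·(2.0000-8.0575i) + 4·(0.3820-2.3511i) = 11.5280-49.6919i
Z[3] = 5·(2.0000+8.0575i) + 4·(0.3820+2.3511i) = 11.5280+49.6919i
Z[4] = 5·(2.0000+0.2775i) + 4·(2.6180+3.8042i) = 20.4720+16.6043i

DFT(5x + 4y) = 5·X + 4·Y = [-14, 20.4720-16.6043i, 11.5280-49.6919i, 11.5280+49.6919i, 20.4720+16.6043i]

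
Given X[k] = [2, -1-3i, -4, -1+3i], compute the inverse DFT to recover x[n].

x[n] = (1/4) Σ(k=0 to 3) X[k] · e^(2πikn/4)

Computing each x[n]:
x[0] = -1
x[1] = 3
x[2] = 0
x[3] = 0

x = [-1, 3, 0, 0]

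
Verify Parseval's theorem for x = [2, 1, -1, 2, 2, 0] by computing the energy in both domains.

Time domain:
Σ|x[n]|² = |2|² + |1|² + |-1|² + |2|² + |2|² + |0|² = 14.0000

Frequency domain:
(1/6)Σ|X[k]|² = (1/6)(|6|² + |1.7321i|² + |3.0000-3.4641i|² + |0|² + |3.0000+3.4641i|² + |-1.7321i|²) = (1/6)·84.0000 = 14.0000

Both sides agree, confirming Parseval's theorem.

Σ|x[n]|² = (1/N)Σ|X[k]|² = 14.0000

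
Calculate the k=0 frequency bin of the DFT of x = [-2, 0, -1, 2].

X[0] = Σ(n=0 to 3) x[n] · ω_4^0 = Σ x[n]
= (-2) + (0) + (-1) + (2)

X[0] = -1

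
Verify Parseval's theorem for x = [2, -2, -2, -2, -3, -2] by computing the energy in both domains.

Time domain:
Σ|x[n]|² = |2|² + |-2|² + |-2|² + |-2|² + |-3|² + |-2|² = 29.0000

Frequency domain:
(1/6)Σ|X[k]|² = (1/6)(|-9|² + |4.5000-0.8660i|² + |4.5000+0.8660i|² + |3|² + |4.5000-0.8660i|² + |4.5000+0.8660i|²) = (1/6)·174.0000 = 29.0000

Both sides agree, confirming Parseval's theorem.

Σ|x[n]|² = (1/N)Σ|X[k]|² = 29.0000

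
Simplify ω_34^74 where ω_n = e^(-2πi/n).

Since ω_34^34 = 1, powers reduce modulo 34.
74 mod 34 = 6
So ω_34^74 = ω_34^6 = e^(-2πi·6/34)

ω_34^74 = ω_34^6 = 0.4457-0.8952i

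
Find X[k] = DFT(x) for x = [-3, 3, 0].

X[k] = Σ(n=0 to 2) x[n] · ω_3^(nk)
where ω_3 = e^(-2πi/3)

Computing each X[k]:
X[0] = 0
X[1] = -4.5000-2.5981i
X[2] = -4.5000+2.5981i

X = [0, -4.5000-2.5981i, -4.5000+2.5981i]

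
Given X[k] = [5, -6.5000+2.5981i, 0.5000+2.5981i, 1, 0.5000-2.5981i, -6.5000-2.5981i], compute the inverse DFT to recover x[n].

x[n] = (1/6) Σ(k=0 to 5) X[k] · e^(2πikn/6)

Computing each x[n]:
x[0] = -1
x[1] = -2
x[2] = 2
x[3] = 3
x[4] = 2
x[5] = 1

x = [-1, -2, 2, 3, 2, 1]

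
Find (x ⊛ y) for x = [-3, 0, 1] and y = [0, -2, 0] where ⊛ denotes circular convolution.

(x ⊛ y)[n] = Σ(m=0 to 2) x[m] · y[(n-m) mod 3]

Computing each output sample:
(x ⊛ y)[0] = -2
(x ⊛ y)[1] = 6
(x ⊛ y)[2] = 0

x ⊛ y = [-2, 6, 0]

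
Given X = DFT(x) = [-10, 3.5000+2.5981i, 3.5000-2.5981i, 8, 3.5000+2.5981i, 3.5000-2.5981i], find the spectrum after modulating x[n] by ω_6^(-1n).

Modulation property: DFT(ω_6^(-1n)·x[n]) = X[(k-1) mod 6], so circularly shift X by 1 positions.

X[k-1] = [3.5000-2.5981i, -10, 3.5000+2.5981i, 3.5000-2.5981i, 8, 3.5000+2.5981i]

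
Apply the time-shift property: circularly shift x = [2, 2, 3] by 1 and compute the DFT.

Time shift by 1: X_shifted[k] = ω_3^(1k) · X[k]
Shifted x = [3, 2, 2]

DFT(x[n-1]) = [7, 1, 1]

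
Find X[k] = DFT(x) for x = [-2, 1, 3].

X[k] = Σ(n=0 to 2) x[n] · ω_3^(nk)
where ω_3 = e^(-2πi/3)

Computing each X[k]:
X[0] = 2
X[1] = -4.0000+1.7321i
X[2] = -4.0000-1.7321i

X = [2, -4.0000+1.7321i, -4.0000-1.7321i]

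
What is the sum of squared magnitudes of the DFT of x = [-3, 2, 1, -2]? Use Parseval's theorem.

Parseval: Σ|x[n]|² = (1/N)Σ|X[k]|², so Σ|X[k]|² = N·Σ|x[n]|² = 4·18.0000

Σ|X[k]|² = N·Σ|x[n]|² = 4·18.0000 = 72.0000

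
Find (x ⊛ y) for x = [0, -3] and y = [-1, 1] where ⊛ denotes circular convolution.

(x ⊛ y)[n] = Σ(m=0 to 1) x[m] · y[(n-m) mod 2]

Computing each output sample:
(x ⊛ y)[0] = -3
(x ⊛ y)[1] = 3

x ⊛ y = [-3, 3]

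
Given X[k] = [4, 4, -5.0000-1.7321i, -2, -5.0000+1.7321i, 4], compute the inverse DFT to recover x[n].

x[n] = (1/6) Σ(k=0 to 5) X[k] · e^(2πikn/6)

Computing each x[n]:
x[0] = 0
x[1] = 3
x[2] = 0
x[3] = -2
x[4] = 1
x[5] = 2

x = [0, 3, 0, -2, 1, 2]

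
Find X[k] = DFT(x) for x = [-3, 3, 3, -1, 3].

X[k] = Σ(n=0 to 4) x[n] · ω_5^(nk)
where ω_5 = e^(-2πi/5)

Computing each X[k]:
X[0] = 5
X[1] = -2.7639-2.3511i
X[2] = -7.2361+3.8042i
X[3] = -7.2361-3.8042i
X[4] = -2.7639+2.3511i

X = [5, -2.7639-2.3511i, -7.2361+3.8042i, -7.2361-3.8042i, -2.7639+2.3511i]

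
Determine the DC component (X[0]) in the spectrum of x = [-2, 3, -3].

X[0] = Σ(n=0 to 2) x[n] · ω_3^0 = Σ x[n]
= (-2) + (3) + (-3)

X[0] = -2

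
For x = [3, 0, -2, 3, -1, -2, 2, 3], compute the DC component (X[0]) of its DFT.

X[0] = Σ(n=0 to 7) x[n] · ω_8^0 = Σ x[n]
= (3) + (0) + (-2) + (3) + (-1) + (-2) + (2) + (3)

X[0] = 6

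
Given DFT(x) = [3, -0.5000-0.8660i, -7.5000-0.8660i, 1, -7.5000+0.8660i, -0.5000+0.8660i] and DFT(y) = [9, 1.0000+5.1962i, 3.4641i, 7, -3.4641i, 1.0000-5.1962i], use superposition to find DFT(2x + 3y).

By linearity: DFT(2x + 3y) = 2·DFT(x) + 3·DFT(y)
= 2·[3, -0.5000-0.8660i, -7.5000-0.8660i, 1, -7.5000+0.8660i, -0.5000+0.8660i] + 3·[9, 1.0000+5.1962i, 3.4641i, 7, -3.4641i, 1.0000-5.1962i]

Computing element-wise:
Z[0] = 2·(3) + 3·(9) = 33
Z[1] = 2·(-0.5000-0.8660i) + 3·(1.0000+5.1962i) = 2.0000+13.8566i
Z[2] = 2·(-7.5000-0.8660i) + 3·(3.4641i) = -15.0000+8.6603i
Z[3] = 2·(1) + 3·(7) = 23
Z[4] = 2·(-7.5000+0.8660i) + 3·(-3.4641i) = -15.0000-8.6603i
Z[5] = 2·(-0.5000+0.8660i) + 3·(1.0000-5.1962i) = 2.0000-13.8566i

DFT(2x + 3y) = 2·X + 3·Y = [33, 2.0000+13.8566i, -15.0000+8.6603i, 23, -15.0000-8.6603i, 2.0000-13.8566i]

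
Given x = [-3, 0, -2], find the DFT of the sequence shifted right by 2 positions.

Time shift by 2: X_shifted[k] = ω_3^(2k) · X[k]
Shifted x = [0, -2, -3]

DFT(x[n-2]) = [-5, 2.5000-0.8660i, 2.5000+0.8660i]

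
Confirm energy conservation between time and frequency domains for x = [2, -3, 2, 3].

Time domain:
Σ|x[n]|² = |2|² + |-3|² + |2|² + |3|² = 26.0000

Frequency domain:
(1/4)Σ|X[k]|² = (1/4)(|4|² + |6i|² + |4|² + |-6i|²) = (1/4)·104.0000 = 26.0000

Both sides agree, confirming Parseval's theorem.

Σ|x[n]|² = (1/N)Σ|X[k]|² = 26.0000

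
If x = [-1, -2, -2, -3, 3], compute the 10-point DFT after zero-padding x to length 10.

Original 5-point DFT: [-5, 3.3541+4.1675i, -3.3541+3.8900i, -3.3541-3.8900i, 3.3541-4.1675i]
Zero-padded 10-point DFT provides frequency interpolation.

DFT_10([x, 0, ...]) = [-5, -4.7361+4.1675i, 3.3541+4.1675i, -0.2639-3.8900i, -3.3541+3.8900i, 5, -3.3541-3.8900i, -0.2639+3.8900i, 3.3541-4.1675i, -4.7361-4.1675i]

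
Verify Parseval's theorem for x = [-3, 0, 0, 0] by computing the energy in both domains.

Time domain:
Σ|x[n]|² = |-3|² + |0|² + |0|² + |0|² = 9.0000

Frequency domain:
(1/4)Σ|X[k]|² = (1/4)(|-3|² + |-3|² + |-3|² + |-3|²) = (1/4)·36.0000 = 9.0000

Both sides agree, confirming Parseval's theorem.

Σ|x[n]|² = (1/N)Σ|X[k]|² = 9.0000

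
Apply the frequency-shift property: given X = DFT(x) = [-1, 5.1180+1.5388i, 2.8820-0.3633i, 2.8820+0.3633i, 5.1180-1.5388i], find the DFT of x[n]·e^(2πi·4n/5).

Modulation property: DFT(ω_5^(-4n)·x[n]) = X[(k-4) mod 5], so circularly shift X by 4 positions.

X[k-4] = [5.1180+1.5388i, 2.8820-0.3633i, 2.8820+0.3633i, 5.1180-1.5388i, -1]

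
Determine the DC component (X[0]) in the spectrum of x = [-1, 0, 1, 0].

X[0] = Σ(n=0 to 3) x[n] · ω_4^0 = Σ x[n]
= (-1) + (0) + (1) + (0)

X[0] = 0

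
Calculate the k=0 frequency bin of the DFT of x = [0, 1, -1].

X[0] = Σ(n=0 to 2) x[n] · ω_3^0 = Σ x[n]
= (0) + (1) + (-1)

X[0] = 0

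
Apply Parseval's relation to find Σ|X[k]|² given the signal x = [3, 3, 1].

Parseval: Σ|x[n]|² = (1/N)Σ|X[k]|², so Σ|X[k]|² = N·Σ|x[n]|² = 3·19.0000

Σ|X[k]|² = N·Σ|x[n]|² = 3·19.0000 = 57.0000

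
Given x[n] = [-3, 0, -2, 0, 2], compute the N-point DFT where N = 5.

X[k] = Σ(n=0 to 4) x[n] · ω_5^(nk)
where ω_5 = e^(-2πi/5)

Computing each X[k]:
X[0] = -3
X[1] = -0.7639+3.0777i
X[2] = -5.2361-0.7265i
X[3] = -5.2361+0.7265i
X[4] = -0.7639-3.0777i

X = [-3, -0.7639+3.0777i, -5.2361-0.7265i, -5.2361+0.7265i, -0.7639-3.0777i]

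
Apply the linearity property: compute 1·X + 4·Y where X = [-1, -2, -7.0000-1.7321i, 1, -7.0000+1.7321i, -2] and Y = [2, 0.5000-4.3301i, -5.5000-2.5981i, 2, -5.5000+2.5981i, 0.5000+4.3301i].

By linearity: DFT(1x + 4y) = 1·DFT(x) + 4·DFT(y)
= 1·[-1, -2, -7.0000-1.7321i, 1, -7.0000+1.7321i, -2] + 4·[2, 0.5000-4.3301i, -5.5000-2.5981i, 2, -5.5000+2.5981i, 0.5000+4.3301i]

Computing element-wise:
Z[0] = 1·(-1) + 4·(2) = 7
Z[1] = 1·(-2) + 4·(0.5000-4.3301i) = -17.3204i
Z[2] = 1·(-7.0000-1.7321i) + 4·(-5.5000-2.5981i) = -29.0000-12.1245i
Z[3] = 1·(1) + 4·(2) = 9
Z[4] = 1·(-7.0000+1.7321i) + 4·(-5.5000+2.5981i) = -29.0000+12.1245i
Z[5] = 1·(-2) + 4·(0.5000+4.3301i) = 17.3204i

DFT(1x + 4y) = 1·X + 4·Y = [7, -17.3204i, -29.0000-12.1245i, 9, -29.0000+12.1245i, 17.3204i]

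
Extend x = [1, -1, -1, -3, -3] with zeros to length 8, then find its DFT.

Original 5-point DFT: [-7, 3.0000-3.0777i, 3.0000+0.7265i, 3.0000-0.7265i, 3.0000+3.0777i]
Zero-padded 8-point DFT provides frequency interpolation.

DFT_8([x, 0, ...]) = [-7, 5.4142+3.8284i, -1-2i, 2.5858+1.8284i, 1, 2.5858-1.8284i, -1+2i, 5.4142-3.8284i]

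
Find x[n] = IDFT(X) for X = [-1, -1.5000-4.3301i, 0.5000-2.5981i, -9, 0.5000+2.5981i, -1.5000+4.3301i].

x[n] = (1/6) Σ(k=0 to 5) X[k] · e^(2πikn/6)

Computing each x[n]:
x[0] = -2
x[1] = 3
x[2] = -1
x[3] = 2
x[4] = -2
x[5] = -1

x = [-2, 3, -1, 2, -2, -1]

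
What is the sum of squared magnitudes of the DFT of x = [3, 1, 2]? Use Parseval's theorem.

Parseval: Σ|x[n]|² = (1/N)Σ|X[k]|², so Σ|X[k]|² = N·Σ|x[n]|² = 3·14.0000

Σ|X[k]|² = N·Σ|x[n]|² = 3·14.0000 = 42.0000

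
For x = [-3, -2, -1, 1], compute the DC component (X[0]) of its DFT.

X[0] = Σ(n=0 to 3) x[n] · ω_4^0 = Σ x[n]
= (-3) + (-2) + (-1) + (1)

X[0] = -5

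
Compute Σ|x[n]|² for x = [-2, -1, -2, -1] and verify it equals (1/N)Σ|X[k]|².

Time domain:
Σ|x[n]|² = |-2|² + |-1|² + |-2|² + |-1|² = 10.0000

Frequency domain:
(1/4)Σ|X[k]|² = (1/4)(|-6|² + |0|² + |-2|² + |0|²) = (1/4)·40.0000 = 10.0000

Both sides agree, confirming Parseval's theorem.

Σ|x[n]|² = (1/N)Σ|X[k]|² = 10.0000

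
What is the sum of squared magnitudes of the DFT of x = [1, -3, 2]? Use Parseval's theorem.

Parseval: Σ|x[n]|² = (1/N)Σ|X[k]|², so Σ|X[k]|² = N·Σ|x[n]|² = 3·14.0000

Σ|X[k]|² = N·Σ|x[n]|² = 3·14.0000 = 42.0000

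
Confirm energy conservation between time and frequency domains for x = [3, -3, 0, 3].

Time domain:
Σ|x[n]|² = |3|² + |-3|² + |0|² + |3|² = 27.0000

Frequency domain:
(1/4)Σ|X[k]|² = (1/4)(|3|² + |3+6i|² + |3|² + |3-6i|²) = (1/4)·108.0000 = 27.0000

Both sides agree, confirming Parseval's theorem.

Σ|x[n]|² = (1/N)Σ|X[k]|² = 27.0000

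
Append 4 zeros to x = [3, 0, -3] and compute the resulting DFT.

Original 3-point DFT: [0, 4.5000-2.5981i, 4.5000+2.5981i]
Zero-padded 7-point DFT provides frequency interpolation.

DFT_7([x, 0, ...]) = [0, 3.6676+2.9248i, 5.7029-1.3017i, 1.1295-2.3455i, 1.1295+2.3455i, 5.7029+1.3017i, 3.6676-2.9248i]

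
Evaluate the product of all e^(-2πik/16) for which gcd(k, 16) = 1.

The primitive 16th roots of unity are ω_16^k for k coprime to 16: k ∈ {1, 3, 5, 7, 9, 11, 13, 15}
Their product equals the constant term of the cyclotomic polynomial Φ_16(x) up to sign.
For n ≥ 3, the product of all primitive nth roots of unity is 1. (For n=1 it is 1; for n=2 it is -1.)

1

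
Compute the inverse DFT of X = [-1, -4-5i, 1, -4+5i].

x[n] = (1/4) Σ(k=0 to 3) X[k] · e^(2πikn/4)

Computing each x[n]:
x[0] = -2
x[1] = 2
x[2] = 2
x[3] = -3

x = [-2, 2, 2, -3]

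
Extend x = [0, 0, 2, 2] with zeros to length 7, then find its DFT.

Original 4-point DFT: [4, -2+2i, 0, -2-2i]
Zero-padded 7-point DFT provides frequency interpolation.

DFT_7([x, 0, ...]) = [4, -2.2470-2.8176i, -0.5550+2.4314i, 0.8019-0.3862i, 0.8019+0.3862i, -0.5550-2.4314i, -2.2470+2.8176i]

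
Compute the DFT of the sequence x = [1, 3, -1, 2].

X[k] = Σ(n=0 to 3) x[n] · ω_4^(nk)
where ω_4 = e^(-2πi/4)

Computing each X[k]:
X[0] = 5
X[1] = 2-1i
X[2] = -5
X[3] = 2+1i

X = [5, 2-1i, -5, 2+1i]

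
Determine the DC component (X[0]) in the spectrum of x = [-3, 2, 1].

X[0] = Σ(n=0 to 2) x[n] · ω_3^0 = Σ x[n]
= (-3) + (2) + (1)

X[0] = 0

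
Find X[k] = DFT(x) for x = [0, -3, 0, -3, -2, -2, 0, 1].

X[k] = Σ(n=0 to 7) x[n] · ω_8^(nk)
where ω_8 = e^(-2πi/8)

Computing each X[k]:
X[0] = -9
X[1] = 4.1213+3.5355i
X[2] = -2+3i
X[3] = -0.1213+3.5355i
X[4] = 5
X[5] = -0.1213-3.5355i
X[6] = -2-3i
X[7] = 4.1213-3.5355i

X = [-9, 4.1213+3.5355i, -2+3i, -0.1213+3.5355i, 5, -0.1213-3.5355i, -2-3i, 4.1213-3.5355i]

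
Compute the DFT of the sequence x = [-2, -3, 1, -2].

X[k] = Σ(n=0 to 3) x[n] · ω_4^(nk)
where ω_4 = e^(-2πi/4)

Computing each X[k]:
X[0] = -6
X[1] = -3+1i
X[2] = 4
X[3] = -3-1i

X = [-6, -3+1i, 4, -3-1i]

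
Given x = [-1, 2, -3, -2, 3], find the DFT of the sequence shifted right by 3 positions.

Time shift by 3: X_shifted[k] = ω_5^(3k) · X[k]
Shifted x = [-3, -2, 3, -1, 2]

DFT(x[n-3]) = [-1, -4.6180+1.4531i, -2.3820+6.1554i, -2.3820-6.1554i, -4.6180-1.4531i]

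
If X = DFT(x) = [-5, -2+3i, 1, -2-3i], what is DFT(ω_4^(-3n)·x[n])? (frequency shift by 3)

Modulation property: DFT(ω_4^(-3n)·x[n]) = X[(k-3) mod 4], so circularly shift X by 3 positions.

X[k-3] = [-2+3i, 1, -2-3i, -5]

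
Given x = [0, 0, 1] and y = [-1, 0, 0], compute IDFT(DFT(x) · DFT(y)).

(x ⊛ y)[n] = Σ(m=0 to 2) x[m] · y[(n-m) mod 3]

Computing each output sample:
(x ⊛ y)[0] = 0
(x ⊛ y)[1] = 0
(x ⊛ y)[2] = -1

x ⊛ y = [0, 0, -1]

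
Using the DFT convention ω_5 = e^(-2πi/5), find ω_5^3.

ω_5^3 = e^(-2πi·3/5)
= cos(-2π·3/5) + i·sin(-2π·3/5)
= cos(-6π/5) + i·sin(-6π/5)

ω_5^3 = cos(-6π/5) + i·sin(-6π/5) = -0.8090+0.5878i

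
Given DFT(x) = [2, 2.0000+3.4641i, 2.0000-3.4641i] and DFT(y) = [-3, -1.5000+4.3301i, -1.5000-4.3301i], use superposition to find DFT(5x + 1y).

By linearity: DFT(5x + 1y) = 5·DFT(x) + 1·DFT(y)
= 5·[2, 2.0000+3.4641i, 2.0000-3.4641i] + 1·[-3, -1.5000+4.3301i, -1.5000-4.3301i]

Computing element-wise:
Z[0] = 5·(2) + 1·(-3) = 7
Z[1] = 5·(2.0000+3.4641i) + 1·(-1.5000+4.3301i) = 8.5000+21.6506i
Z[2] = 5·(2.0000-3.4641i) + 1·(-1.5000-4.3301i) = 8.5000-21.6506i

DFT(5x + 1y) = 5·X + 1·Y = [7, 8.5000+21.6506i, 8.5000-21.6506i]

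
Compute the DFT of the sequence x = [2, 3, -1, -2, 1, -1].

X[k] = Σ(n=0 to 5) x[n] · ω_6^(nk)
where ω_6 = e^(-2πi/6)

Computing each X[k]:
X[0] = 2
X[1] = 5.0000-1.7321i
X[2] = -1.0000-5.1962i
X[3] = 2
X[4] = -1.0000+5.1962i
X[5] = 5.0000+1.7321i

X = [2, 5.0000-1.7321i, -1.0000-5.1962i, 2, -1.0000+5.1962i, 5.0000+1.7321i]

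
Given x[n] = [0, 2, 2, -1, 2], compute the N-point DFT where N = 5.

X[k] = Σ(n=0 to 4) x[n] · ω_5^(nk)
where ω_5 = e^(-2πi/5)

Computing each X[k]:
X[0] = 5
X[1] = 0.4271-1.7634i
X[2] = -2.9271+2.8532i
X[3] = -2.9271-2.8532i
X[4] = 0.4271+1.7634i

X = [5, 0.4271-1.7634i, -2.9271+2.8532i, -2.9271-2.8532i, 0.4271+1.7634i]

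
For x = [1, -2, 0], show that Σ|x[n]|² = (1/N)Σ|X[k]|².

Time domain:
Σ|x[n]|² = |1|² + |-2|² + |0|² = 5.0000

Frequency domain:
(1/3)Σ|X[k]|² = (1/3)(|-1|² + |2.0000+1.7321i|² + |2.0000-1.7321i|²) = (1/3)·15.0000 = 5.0000

Both sides agree, confirming Parseval's theorem.

Σ|x[n]|² = (1/N)Σ|X[k]|² = 5.0000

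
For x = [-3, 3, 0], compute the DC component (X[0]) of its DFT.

X[0] = Σ(n=0 to 2) x[n] · ω_3^0 = Σ x[n]
= (-3) + (3) + (0)

X[0] = 0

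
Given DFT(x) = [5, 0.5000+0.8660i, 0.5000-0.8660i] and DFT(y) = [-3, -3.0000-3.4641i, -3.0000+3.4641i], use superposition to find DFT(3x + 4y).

By linearity: DFT(3x + 4y) = 3·DFT(x) + 4·DFT(y)
= 3·[5, 0.5000+0.8660i, 0.5000-0.8660i] + 4·[-3, -3.0000-3.4641i, -3.0000+3.4641i]

Computing element-wise:
Z[0] = 3·(5) + 4·(-3) = 3
Z[1] = 3·(0.5000+0.8660i) + 4·(-3.0000-3.4641i) = -10.5000-11.2584i
Z[2] = 3·(0.5000-0.8660i) + 4·(-3.0000+3.4641i) = -10.5000+11.2584i

DFT(3x + 4y) = 3·X + 4·Y = [3, -10.5000-11.2584i, -10.5000+11.2584i]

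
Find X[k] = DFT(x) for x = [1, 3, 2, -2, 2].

X[k] = Σ(n=0 to 4) x[n] · ω_5^(nk)
where ω_5 = e^(-2πi/5)

Computing each X[k]:
X[0] = 6
X[1] = 2.5451-3.3022i
X[2] = -3.0451+3.2164i
X[3] = -3.0451-3.2164i
X[4] = 2.5451+3.3022i

X = [6, 2.5451-3.3022i, -3.0451+3.2164i, -3.0451-3.2164i, 2.5451+3.3022i]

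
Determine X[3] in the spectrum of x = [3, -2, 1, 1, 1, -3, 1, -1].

X[3] = Σ(n=0 to 7) x[n] · ω_8^(3n) where ω_8 = e^(-2πi/8)
= (3)·ω_8^0 + (-2)·ω_8^3 + (1)·ω_8^6 + (1)·ω_8^9 + (1)·ω_8^12 + (-3)·ω_8^15 + (1)·ω_8^18 + (-1)·ω_8^21

X[3] = 2.7071-2.1213i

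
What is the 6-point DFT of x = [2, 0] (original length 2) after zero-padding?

Original 2-point DFT: [2, 2]
Zero-padded 6-point DFT provides frequency interpolation.

DFT_6([x, 0, ...]) = [2, 2, 2, 2, 2, 2]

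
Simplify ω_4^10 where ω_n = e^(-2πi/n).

Since ω_4^4 = 1, powers reduce modulo 4.
10 mod 4 = 2
So ω_4^10 = ω_4^2 = e^(-2πi·2/4)

ω_4^10 = ω_4^2 = -1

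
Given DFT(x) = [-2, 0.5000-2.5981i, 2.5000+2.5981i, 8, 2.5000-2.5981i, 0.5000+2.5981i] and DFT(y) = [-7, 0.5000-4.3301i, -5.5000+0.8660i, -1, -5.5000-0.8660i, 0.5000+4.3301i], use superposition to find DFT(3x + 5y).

By linearity: DFT(3x + 5y) = 3·DFT(x) + 5·DFT(y)
= 3·[-2, 0.5000-2.5981i, 2.5000+2.5981i, 8, 2.5000-2.5981i, 0.5000+2.5981i] + 5·[-7, 0.5000-4.3301i, -5.5000+0.8660i, -1, -5.5000-0.8660i, 0.5000+4.3301i]

Computing element-wise:
Z[0] = 3·(-2) + 5·(-7) = -41
Z[1] = 3·(0.5000-2.5981i) + 5·(0.5000-4.3301i) = 4.0000-29.4448i
Z[2] = 3·(2.5000+2.5981i) + 5·(-5.5000+0.8660i) = -20.0000+12.1243i
Z[3] = 3·(8) + 5·(-1) = 19
Z[4] = 3·(2.5000-2.5981i) + 5·(-5.5000-0.8660i) = -20.0000-12.1243i
Z[5] = 3·(0.5000+2.5981i) + 5·(0.5000+4.3301i) = 4.0000+29.4448i

DFT(3x + 5y) = 3·X + 5·Y = [-41, 4.0000-29.4448i, -20.0000+12.1243i, 19, -20.0000-12.1243i, 4.0000+29.4448i]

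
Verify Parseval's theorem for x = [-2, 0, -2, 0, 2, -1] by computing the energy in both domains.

Time domain:
Σ|x[n]|² = |-2|² + |0|² + |-2|² + |0|² + |2|² + |-1|² = 13.0000

Frequency domain:
(1/6)Σ|X[k]|² = (1/6)(|-3|² + |-2.5000+2.5981i|² + |-1.5000-4.3301i|² + |-1|² + |-1.5000+4.3301i|² + |-2.5000-2.5981i|²) = (1/6)·78.0000 = 13.0000

Both sides agree, confirming Parseval's theorem.

Σ|x[n]|² = (1/N)Σ|X[k]|² = 13.0000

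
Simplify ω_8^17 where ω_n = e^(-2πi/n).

Since ω_8^8 = 1, powers reduce modulo 8.
17 mod 8 = 1
So ω_8^17 = ω_8^1 = e^(-2πi·1/8)

ω_8^17 = ω_8^1 = 0.7071-0.7071i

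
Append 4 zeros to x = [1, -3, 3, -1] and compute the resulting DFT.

Original 4-point DFT: [0, -2+2i, 8, -2-2i]
Zero-padded 8-point DFT provides frequency interpolation.

DFT_8([x, 0, ...]) = [0, -0.4142-0.1716i, -2+2i, 2.4142+5.8284i, 8, 2.4142-5.8284i, -2-2i, -0.4142+0.1716i]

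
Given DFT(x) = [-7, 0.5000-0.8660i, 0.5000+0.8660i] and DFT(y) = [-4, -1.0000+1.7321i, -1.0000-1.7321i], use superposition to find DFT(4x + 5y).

By linearity: DFT(4x + 5y) = 4·DFT(x) + 5·DFT(y)
= 4·[-7, 0.5000-0.8660i, 0.5000+0.8660i] + 5·[-4, -1.0000+1.7321i, -1.0000-1.7321i]

Computing element-wise:
Z[0] = 4·(-7) + 5·(-4) = -48
Z[1] = 4·(0.5000-0.8660i) + 5·(-1.0000+1.7321i) = -3.0000+5.1965i
Z[2] = 4·(0.5000+0.8660i) + 5·(-1.0000-1.7321i) = -3.0000-5.1965i

DFT(4x + 5y) = 4·X + 5·Y = [-48, -3.0000+5.1965i, -3.0000-5.1965i]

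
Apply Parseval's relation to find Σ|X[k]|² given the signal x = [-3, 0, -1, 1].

Parseval: Σ|x[n]|² = (1/N)Σ|X[k]|², so Σ|X[k]|² = N·Σ|x[n]|² = 4·11.0000

Σ|X[k]|² = N·Σ|x[n]|² = 4·11.0000 = 44.0000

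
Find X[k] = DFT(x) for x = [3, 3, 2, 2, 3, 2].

X[k] = Σ(n=0 to 5) x[n] · ω_6^(nk)
where ω_6 = e^(-2πi/6)

Computing each X[k]:
X[0] = 15
X[1] = 1
X[2] = -1.7321i
X[3] = 1
X[4] = 1.7321i
X[5] = 1

X = [15, 1, -1.7321i, 1, 1.7321i, 1]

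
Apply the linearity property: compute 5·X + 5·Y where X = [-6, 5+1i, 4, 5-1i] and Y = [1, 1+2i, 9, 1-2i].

By linearity: DFT(5x + 5y) = 5·DFT(x) + 5·DFT(y)
= 5·[-6, 5+1i, 4, 5-1i] + 5·[1, 1+2i, 9, 1-2i]

Computing element-wise:
Z[0] = 5·(-6) + 5·(1) = -25
Z[1] = 5·(5+1i) + 5·(1+2i) = 30+15i
Z[2] = 5·(4) + 5·(9) = 65
Z[3] = 5·(5-1i) + 5·(1-2i) = 30-15i

DFT(5x + 5y) = 5·X + 5·Y = [-25, 30+15i, 65, 30-15i]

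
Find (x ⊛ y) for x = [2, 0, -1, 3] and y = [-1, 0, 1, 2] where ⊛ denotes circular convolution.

(x ⊛ y)[n] = Σ(m=0 to 3) x[m] · y[(n-m) mod 4]

Computing each output sample:
(x ⊛ y)[0] = -3
(x ⊛ y)[1] = 1
(x ⊛ y)[2] = 9
(x ⊛ y)[3] = 1

x ⊛ y = [-3, 1, 9, 1]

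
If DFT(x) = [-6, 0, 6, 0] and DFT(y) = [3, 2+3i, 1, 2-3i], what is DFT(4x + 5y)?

By linearity: DFT(4x + 5y) = 4·DFT(x) + 5·DFT(y)
= 4·[-6, 0, 6, 0] + 5·[3, 2+3i, 1, 2-3i]

Computing element-wise:
Z[0] = 4·(-6) + 5·(3) = -9
Z[1] = 4·(0) + 5·(2+3i) = 10+15i
Z[2] = 4·(6) + 5·(1) = 29
Z[3] = 4·(0) + 5·(2-3i) = 10-15i

DFT(4x + 5y) = 4·X + 5·Y = [-9, 10+15i, 29, 10-15i]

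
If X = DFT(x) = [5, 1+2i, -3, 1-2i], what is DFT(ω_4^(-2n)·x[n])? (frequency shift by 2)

Modulation property: DFT(ω_4^(-2n)·x[n]) = X[(k-2) mod 4], so circularly shift X by 2 positions.

X[k-2] = [-3, 1-2i, 5, 1+2i]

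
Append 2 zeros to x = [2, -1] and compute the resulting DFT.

Original 2-point DFT: [1, 3]
Zero-padded 4-point DFT provides frequency interpolation.

DFT_4([x, 0, ...]) = [1, 2+1i, 3, 2-1i]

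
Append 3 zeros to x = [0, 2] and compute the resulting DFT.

Original 2-point DFT: [2, -2]
Zero-padded 5-point DFT provides frequency interpolation.

DFT_5([x, 0, ...]) = [2, 0.6180-1.9021i, -1.6180-1.1756i, -1.6180+1.1756i, 0.6180+1.9021i]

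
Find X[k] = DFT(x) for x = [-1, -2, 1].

X[k] = Σ(n=0 to 2) x[n] · ω_3^(nk)
where ω_3 = e^(-2πi/3)

Computing each X[k]:
X[0] = -2
X[1] = -0.5000+2.5981i
X[2] = -0.5000-2.5981i

X = [-2, -0.5000+2.5981i, -0.5000-2.5981i]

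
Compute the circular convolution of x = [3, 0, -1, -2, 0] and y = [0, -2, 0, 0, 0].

(x ⊛ y)[n] = Σ(m=0 to 4) x[m] · y[(n-m) mod 5]

Computing each output sample:
(x ⊛ y)[0] = 0
(x ⊛ y)[1] = -6
(x ⊛ y)[2] = 0
(x ⊛ y)[3] = 2
(x ⊛ y)[4] = 4

x ⊛ y = [0, -6, 0, 2, 4]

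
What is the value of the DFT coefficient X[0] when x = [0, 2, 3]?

X[0] = Σ(n=0 to 2) x[n] · ω_3^0 = Σ x[n]
= (0) + (2) + (3)

X[0] = 5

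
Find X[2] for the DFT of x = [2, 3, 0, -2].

X[2] = Σ(n=0 to 3) x[n] · ω_4^(2n) where ω_4 = e^(-2πi/4)
= (2)·ω_4^0 + (3)·ω_4^2 + (0)·ω_4^4 + (-2)·ω_4^6

X[2] = 1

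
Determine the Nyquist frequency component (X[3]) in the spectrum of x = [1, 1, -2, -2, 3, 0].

X[3] = Σ(n=0 to 5) x[n] · ω_6^(3n) where ω_6 = e^(-2πi/6)
= (1)·ω_6^0 + (1)·ω_6^3 + (-2)·ω_6^6 + (-2)·ω_6^9 + (3)·ω_6^12 + (0)·ω_6^15

X[3] = 3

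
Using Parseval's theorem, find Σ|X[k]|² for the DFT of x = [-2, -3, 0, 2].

Parseval: Σ|x[n]|² = (1/N)Σ|X[k]|², so Σ|X[k]|² = N·Σ|x[n]|² = 4·17.0000

Σ|X[k]|² = N·Σ|x[n]|² = 4·17.0000 = 68.0000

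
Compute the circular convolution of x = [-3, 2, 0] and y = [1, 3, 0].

(x ⊛ y)[n] = Σ(m=0 to 2) x[m] · y[(n-m) mod 3]

Computing each output sample:
(x ⊛ y)[0] = -3
(x ⊛ y)[1] = -7
(x ⊛ y)[2] = 6

x ⊛ y = [-3, -7, 6]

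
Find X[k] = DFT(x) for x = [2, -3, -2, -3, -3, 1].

X[k] = Σ(n=0 to 5) x[n] · ω_6^(nk)
where ω_6 = e^(-2πi/6)

Computing each X[k]:
X[0] = -8
X[1] = 6.5000+2.5981i
X[2] = 2.5000+4.3301i
X[3] = 2
X[4] = 2.5000-4.3301i
X[5] = 6.5000-2.5981i

X = [-8, 6.5000+2.5981i, 2.5000+4.3301i, 2, 2.5000-4.3301i, 6.5000-2.5981i]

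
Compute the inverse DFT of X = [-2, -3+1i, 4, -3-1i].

x[n] = (1/4) Σ(k=0 to 3) X[k] · e^(2πikn/4)

Computing each x[n]:
x[0] = -1
x[1] = -2
x[2] = 2
x[3] = -1

x = [-1, -2, 2, -1]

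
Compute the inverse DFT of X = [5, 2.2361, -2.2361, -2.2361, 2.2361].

x[n] = (1/5) Σ(k=0 to 4) X[k] · e^(2πikn/5)

Computing each x[n]:
x[0] = 1
x[1] = 2
x[2] = 0
x[3] = 0
x[4] = 2

x = [1, 2, 0, 0, 2]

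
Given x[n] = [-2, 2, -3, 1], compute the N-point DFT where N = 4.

X[k] = Σ(n=0 to 3) x[n] · ω_4^(nk)
where ω_4 = e^(-2πi/4)

Computing each X[k]:
X[0] = -2
X[1] = 1-1i
X[2] = -8
X[3] = 1+1i

X = [-2, 1-1i, -8, 1+1i]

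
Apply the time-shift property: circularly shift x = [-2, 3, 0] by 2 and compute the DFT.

Time shift by 2: X_shifted[k] = ω_3^(2k) · X[k]
Shifted x = [3, 0, -2]

DFT(x[n-2]) = [1, 4.0000-1.7321i, 4.0000+1.7321i]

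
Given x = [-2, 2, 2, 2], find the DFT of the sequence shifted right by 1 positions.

Time shift by 1: X_shifted[k] = ω_4^(1k) · X[k]
Shifted x = [2, -2, 2, 2]

DFT(x[n-1]) = [4, 4i, 4, -4i]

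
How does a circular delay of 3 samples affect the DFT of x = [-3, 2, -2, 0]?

Time shift by 3: X_shifted[k] = ω_4^(3k) · X[k]
Shifted x = [2, -2, 0, -3]

DFT(x[n-3]) = [-3, 2-1i, 7, 2+1i]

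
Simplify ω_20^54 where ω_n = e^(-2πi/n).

Since ω_20^20 = 1, powers reduce modulo 20.
54 mod 20 = 14
So ω_20^54 = ω_20^14 = e^(-2πi·14/20)

ω_20^54 = ω_20^14 = -0.3090+0.9511i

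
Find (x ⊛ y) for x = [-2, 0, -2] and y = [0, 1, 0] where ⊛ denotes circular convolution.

(x ⊛ y)[n] = Σ(m=0 to 2) x[m] · y[(n-m) mod 3]

Computing each output sample:
(x ⊛ y)[0] = -2
(x ⊛ y)[1] = -2
(x ⊛ y)[2] = 0

x ⊛ y = [-2, -2, 0]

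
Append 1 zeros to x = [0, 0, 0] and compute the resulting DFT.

Original 3-point DFT: [0, 0, 0]
Zero-padded 4-point DFT provides frequency interpolation.

DFT_4([x, 0, ...]) = [0, 0, 0, 0]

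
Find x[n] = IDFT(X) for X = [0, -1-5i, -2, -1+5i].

x[n] = (1/4) Σ(k=0 to 3) X[k] · e^(2πikn/4)

Computing each x[n]:
x[0] = -1
x[1] = 3
x[2] = 0
x[3] = -2

x = [-1, 3, 0, -2]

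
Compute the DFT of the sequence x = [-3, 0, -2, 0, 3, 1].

X[k] = Σ(n=0 to 5) x[n] · ω_6^(nk)
where ω_6 = e^(-2πi/6)

Computing each X[k]:
X[0] = -1
X[1] = -3.0000+5.1962i
X[2] = -4.0000-3.4641i
X[3] = -3
X[4] = -4.0000+3.4641i
X[5] = -3.0000-5.1962i

X = [-1, -3.0000+5.1962i, -4.0000-3.4641i, -3, -4.0000+3.4641i, -3.0000-5.1962i]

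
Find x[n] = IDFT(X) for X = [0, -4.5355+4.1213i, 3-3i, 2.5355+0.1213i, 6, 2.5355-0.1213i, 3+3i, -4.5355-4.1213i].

x[n] = (1/8) Σ(k=0 to 7) X[k] · e^(2πikn/8)

Computing each x[n]:
x[0] = 1
x[1] = -2
x[2] = -1
x[3] = -1
x[4] = 2
x[5] = 2
x[6] = 1
x[7] = -2

x = [1, -2, -1, -1, 2, 2, 1, -2]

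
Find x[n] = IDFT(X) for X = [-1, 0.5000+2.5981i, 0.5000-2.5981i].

x[n] = (1/3) Σ(k=0 to 2) X[k] · e^(2πikn/3)

Computing each x[n]:
x[0] = 0
x[1] = -2
x[2] = 1

x = [0, -2, 1]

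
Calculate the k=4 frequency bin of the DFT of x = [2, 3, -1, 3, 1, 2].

X[4] = Σ(n=0 to 5) x[n] · ω_6^(4n) where ω_6 = e^(-2πi/6)
= (2)·ω_6^0 + (3)·ω_6^4 + (-1)·ω_6^8 + (3)·ω_6^12 + (1)·ω_6^16 + (2)·ω_6^20

X[4] = 2.5000+2.5981i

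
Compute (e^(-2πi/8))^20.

Since ω_8^8 = 1, powers reduce modulo 8.
20 mod 8 = 4
So ω_8^20 = ω_8^4 = e^(-2πi·4/8)

ω_8^20 = ω_8^4 = -1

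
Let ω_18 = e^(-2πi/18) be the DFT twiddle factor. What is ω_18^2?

ω_18^2 = e^(-2πi·2/18)
= cos(-2π·2/18) + i·sin(-2π·2/18)
= cos(-4π/18) + i·sin(-4π/18)

ω_18^2 = cos(-4π/18) + i·sin(-4π/18) = 0.7660-0.6428i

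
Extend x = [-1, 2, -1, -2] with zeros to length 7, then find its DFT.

Original 4-point DFT: [-2, -4i, -2, 4i]
Zero-padded 7-point DFT provides frequency interpolation.

DFT_7([x, 0, ...]) = [-2, 2.2714+0.2790i, -1.7911-3.9474i, -2.9804+0.3003i, -2.9804-0.3003i, -1.7911+3.9474i, 2.2714-0.2790i]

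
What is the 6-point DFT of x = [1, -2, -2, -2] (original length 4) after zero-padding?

Original 4-point DFT: [-5, 3, 3, 3]
Zero-padded 6-point DFT provides frequency interpolation.

DFT_6([x, 0, ...]) = [-5, 3.0000+3.4641i, 1, 3, 1, 3.0000-3.4641i]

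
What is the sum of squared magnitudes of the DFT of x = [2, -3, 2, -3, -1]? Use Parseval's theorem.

Parseval: Σ|x[n]|² = (1/N)Σ|X[k]|², so Σ|X[k]|² = N·Σ|x[n]|² = 5·27.0000

Σ|X[k]|² = N·Σ|x[n]|² = 5·27.0000 = 135.0000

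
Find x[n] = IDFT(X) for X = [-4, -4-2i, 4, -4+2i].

x[n] = (1/4) Σ(k=0 to 3) X[k] · e^(2πikn/4)

Computing each x[n]:
x[0] = -2
x[1] = -1
x[2] = 2
x[3] = -3

x = [-2, -1, 2, -3]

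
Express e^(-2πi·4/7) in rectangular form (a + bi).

ω_7^4 = e^(-2πi·4/7)
= cos(-2π·4/7) + i·sin(-2π·4/7)
= cos(-8π/7) + i·sin(-8π/7)

ω_7^4 = cos(-8π/7) + i·sin(-8π/7) = -0.9010+0.4339i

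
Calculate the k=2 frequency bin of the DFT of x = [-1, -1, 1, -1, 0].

X[2] = Σ(n=0 to 4) x[n] · ω_5^(2n) where ω_5 = e^(-2πi/5)
= (-1)·ω_5^0 + (-1)·ω_5^2 + (1)·ω_5^4 + (-1)·ω_5^6 + (0)·ω_5^8

X[2] = -0.1910+2.4899i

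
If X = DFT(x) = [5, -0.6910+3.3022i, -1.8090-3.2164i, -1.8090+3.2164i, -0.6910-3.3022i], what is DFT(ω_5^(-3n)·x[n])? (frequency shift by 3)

Modulation property: DFT(ω_5^(-3n)·x[n]) = X[(k-3) mod 5], so circularly shift X by 3 positions.

X[k-3] = [-1.8090-3.2164i, -1.8090+3.2164i, -0.6910-3.3022i, 5, -0.6910+3.3022i]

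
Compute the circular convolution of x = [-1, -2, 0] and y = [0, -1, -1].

(x ⊛ y)[n] = Σ(m=0 to 2) x[m] · y[(n-m) mod 3]

Computing each output sample:
(x ⊛ y)[0] = 2
(x ⊛ y)[1] = 1
(x ⊛ y)[2] = 3

x ⊛ y = [2, 1, 3]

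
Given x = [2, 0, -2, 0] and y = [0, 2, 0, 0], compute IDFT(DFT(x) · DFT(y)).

(x ⊛ y)[n] = Σ(m=0 to 3) x[m] · y[(n-m) mod 4]

Computing each output sample:
(x ⊛ y)[0] = 0
(x ⊛ y)[1] = 4
(x ⊛ y)[2] = 0
(x ⊛ y)[3] = -4

x ⊛ y = [0, 4, 0, -4]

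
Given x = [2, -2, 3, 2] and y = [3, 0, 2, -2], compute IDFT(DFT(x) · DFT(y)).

(x ⊛ y)[n] = Σ(m=0 to 3) x[m] · y[(n-m) mod 4]

Computing each output sample:
(x ⊛ y)[0] = 16
(x ⊛ y)[1] = -8
(x ⊛ y)[2] = 9
(x ⊛ y)[3] = -2

x ⊛ y = [16, -8, 9, -2]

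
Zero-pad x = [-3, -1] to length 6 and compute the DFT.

Original 2-point DFT: [-4, -2]
Zero-padded 6-point DFT provides frequency interpolation.

DFT_6([x, 0, ...]) = [-4, -3.5000+0.8660i, -2.5000+0.8660i, -2, -2.5000-0.8660i, -3.5000-0.8660i]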